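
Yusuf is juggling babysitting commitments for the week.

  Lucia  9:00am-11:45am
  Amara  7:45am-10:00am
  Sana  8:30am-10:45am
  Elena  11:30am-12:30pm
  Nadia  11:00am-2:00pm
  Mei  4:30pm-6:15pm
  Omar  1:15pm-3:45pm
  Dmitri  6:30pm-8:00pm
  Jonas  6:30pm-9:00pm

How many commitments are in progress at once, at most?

3

Sort all start/end points and keep a running count:
7:45am start Amara → 1
8:30am start Sana → 2
9:00am start Lucia → 3
10:00am end Amara → 2
10:45am end Sana → 1
11:00am start Nadia → 2
11:30am start Elena → 3
11:45am end Lucia → 2
12:30pm end Elena → 1
1:15pm start Omar → 2
2:00pm end Nadia → 1
3:45pm end Omar → 0
4:30pm start Mei → 1
6:15pm end Mei → 0
6:30pm start Dmitri → 1
6:30pm start Jonas → 2
8:00pm end Dmitri → 1
9:00pm end Jonas → 0
Peak is 3, at 9:00am (Amara, Lucia, Sana).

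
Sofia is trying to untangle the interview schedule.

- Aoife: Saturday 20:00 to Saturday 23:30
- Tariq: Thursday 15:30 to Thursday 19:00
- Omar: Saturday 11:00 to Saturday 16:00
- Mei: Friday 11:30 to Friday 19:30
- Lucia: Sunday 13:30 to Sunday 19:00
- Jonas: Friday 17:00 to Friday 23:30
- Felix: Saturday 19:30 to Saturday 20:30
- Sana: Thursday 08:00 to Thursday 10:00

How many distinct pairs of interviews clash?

2

Check each pair: they overlap iff neither finishes before the other starts.
Sorted by start: Sana, Tariq, Mei, Jonas, Omar, Felix, Aoife, Lucia.
Tariq starts after Sana ends — done with Sana.
Mei starts after Tariq ends — done with Tariq.
Jonas starts before Mei ends → Mei and Jonas overlap.
Omar starts after Mei ends — done with Mei.
Omar starts after Jonas ends — done with Jonas.
Felix starts after Omar ends — done with Omar.
Aoife starts before Felix ends → Felix and Aoife overlap.
Lucia starts after Felix ends.
Lucia starts after Aoife ends.
Overlapping pairs: Aoife & Felix, Jonas & Mei — 2 in total.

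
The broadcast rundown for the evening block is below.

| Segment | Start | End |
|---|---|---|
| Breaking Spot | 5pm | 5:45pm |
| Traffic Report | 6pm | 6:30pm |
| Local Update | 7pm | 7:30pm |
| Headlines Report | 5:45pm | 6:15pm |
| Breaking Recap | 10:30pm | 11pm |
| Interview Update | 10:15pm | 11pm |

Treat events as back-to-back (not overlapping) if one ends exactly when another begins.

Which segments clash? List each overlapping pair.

Two intervals overlap when each starts before the other ends.
Sorted by start: Breaking Spot, Headlines Report, Traffic Report, Local Update, Interview Update, Breaking Recap.
Headlines Report starts exactly when Breaking Spot ends (back-to-back, no overlap), so nothing later overlaps Breaking Spot either.
Traffic Report starts before Headlines Report ends → Headlines Report and Traffic Report overlap.
Local Update starts after Headlines Report ends, so nothing later overlaps Headlines Report either.
Local Update starts after Traffic Report ends, so nothing later overlaps Traffic Report either.
Interview Update starts after Local Update ends, so nothing later overlaps Local Update either.
Breaking Recap starts before Interview Update ends → Interview Update and Breaking Recap overlap.

Breaking Recap & Interview Update, Headlines Report & Traffic Report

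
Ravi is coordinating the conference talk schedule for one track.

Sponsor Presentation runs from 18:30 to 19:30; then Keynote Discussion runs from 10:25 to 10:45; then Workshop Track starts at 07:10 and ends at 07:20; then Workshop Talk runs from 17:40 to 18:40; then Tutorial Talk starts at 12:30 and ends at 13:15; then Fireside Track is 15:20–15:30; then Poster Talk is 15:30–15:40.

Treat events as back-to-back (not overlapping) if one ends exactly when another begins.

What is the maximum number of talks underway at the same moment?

2

Walk through starts and ends in time order (an end at T is processed before a start at T):
07:10 start Workshop Track → 1
07:20 end Workshop Track → 0
10:25 start Keynote Discussion → 1
10:45 end Keynote Discussion → 0
12:30 start Tutorial Talk → 1
13:15 end Tutorial Talk → 0
15:20 start Fireside Track → 1
15:30 end Fireside Track → 0
15:30 start Poster Talk → 1
15:40 end Poster Talk → 0
17:40 start Workshop Talk → 1
18:30 start Sponsor Presentation → 2
18:40 end Workshop Talk → 1
19:30 end Sponsor Presentation → 0
Peak is 2, at 18:30 (Sponsor Presentation, Workshop Talk).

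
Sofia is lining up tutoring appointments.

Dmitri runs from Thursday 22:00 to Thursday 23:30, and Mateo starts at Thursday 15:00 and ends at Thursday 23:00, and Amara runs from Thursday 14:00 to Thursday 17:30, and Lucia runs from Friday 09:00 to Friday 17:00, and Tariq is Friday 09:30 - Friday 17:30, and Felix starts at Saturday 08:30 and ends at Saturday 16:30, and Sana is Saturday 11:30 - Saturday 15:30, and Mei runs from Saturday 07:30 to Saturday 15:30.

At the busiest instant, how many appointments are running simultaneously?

Sort all start/end points and keep a running count:
Thursday 14:00 start Amara → 1
Thursday 15:00 start Mateo → 2
Thursday 17:30 end Amara → 1
Thursday 22:00 start Dmitri → 2
Thursday 23:00 end Mateo → 1
Thursday 23:30 end Dmitri → 0
Friday 09:00 start Lucia → 1
Friday 09:30 start Tariq → 2
Friday 17:00 end Lucia → 1
Friday 17:30 end Tariq → 0
Saturday 07:30 start Mei → 1
Saturday 08:30 start Felix → 2
Saturday 11:30 start Sana → 3
Saturday 15:30 end Mei → 2
Saturday 15:30 end Sana → 1
Saturday 16:30 end Felix → 0
Peak is 3, at Saturday 11:30 (Felix, Mei, Sana).

3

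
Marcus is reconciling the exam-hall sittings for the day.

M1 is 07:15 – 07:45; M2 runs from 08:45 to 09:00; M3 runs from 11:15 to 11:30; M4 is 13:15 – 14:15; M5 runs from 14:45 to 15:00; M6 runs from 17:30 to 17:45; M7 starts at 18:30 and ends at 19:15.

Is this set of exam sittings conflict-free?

Sorted by start: M1, M2, M3, M4, M5, M6, M7.
M2 starts after M1 ends, so nothing later overlaps M1 either.
M3 starts after M2 ends, so nothing later overlaps M2 either.
M4 starts after M3 ends, so nothing later overlaps M3 either.
M5 starts after M4 ends, so nothing later overlaps M4 either.
M6 starts after M5 ends, so nothing later overlaps M5 either.
M7 starts after M6 ends.
Every pair is clear; the schedule has no overlaps.

Yes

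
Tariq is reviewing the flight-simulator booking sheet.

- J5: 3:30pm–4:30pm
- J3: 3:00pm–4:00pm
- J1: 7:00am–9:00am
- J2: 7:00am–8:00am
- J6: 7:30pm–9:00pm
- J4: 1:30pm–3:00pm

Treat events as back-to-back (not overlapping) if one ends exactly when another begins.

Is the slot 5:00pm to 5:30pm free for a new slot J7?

J1: ends 9:00am at or before J7 starts 5:00pm → clear.
J2: ends 8:00am at or before J7 starts 5:00pm → clear.
J4: ends 3:00pm at or before J7 starts 5:00pm → clear.
J3: ends 4:00pm at or before J7 starts 5:00pm → clear.
J5: ends 4:30pm at or before J7 starts 5:00pm → clear.
J6: starts 7:30pm at or after J7 ends 5:30pm → clear.

Yes — the slot is free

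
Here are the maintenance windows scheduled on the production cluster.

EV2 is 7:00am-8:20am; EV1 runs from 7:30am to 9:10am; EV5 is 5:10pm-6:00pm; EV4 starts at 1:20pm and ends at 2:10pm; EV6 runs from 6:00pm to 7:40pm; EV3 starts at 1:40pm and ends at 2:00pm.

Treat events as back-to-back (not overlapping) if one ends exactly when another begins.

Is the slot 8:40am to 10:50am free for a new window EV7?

EV2: ends 8:20am at or before EV7 starts 8:40am → clear.
EV1: starts 7:30am before EV7 ends 10:50am, and ends 9:10am after EV7 starts 8:40am → overlap.
EV4: starts 1:20pm at or after EV7 ends 10:50am → clear.
EV3: starts 1:40pm at or after EV7 ends 10:50am → clear.
EV5: starts 5:10pm at or after EV7 ends 10:50am → clear.
EV6: starts 6:00pm at or after EV7 ends 10:50am → clear.
EV7 overlaps EV1.

No — it overlaps EV1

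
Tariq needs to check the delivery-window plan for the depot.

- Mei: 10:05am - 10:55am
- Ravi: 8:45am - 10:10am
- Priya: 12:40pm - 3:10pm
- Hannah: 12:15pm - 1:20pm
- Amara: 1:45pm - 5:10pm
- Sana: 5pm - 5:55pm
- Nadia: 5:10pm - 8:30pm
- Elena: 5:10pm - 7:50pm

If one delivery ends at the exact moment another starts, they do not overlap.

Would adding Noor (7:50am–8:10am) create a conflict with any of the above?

No — it doesn't clash with anything

Ravi: starts 8:45am at or after Noor ends 8:10am → clear.
Mei: starts 10:05am at or after Noor ends 8:10am → clear.
Hannah: starts 12:15pm at or after Noor ends 8:10am → clear.
Priya: starts 12:40pm at or after Noor ends 8:10am → clear.
Amara: starts 1:45pm at or after Noor ends 8:10am → clear.
Sana: starts 5pm at or after Noor ends 8:10am → clear.
Nadia: starts 5:10pm at or after Noor ends 8:10am → clear.
Elena: starts 5:10pm at or after Noor ends 8:10am → clear.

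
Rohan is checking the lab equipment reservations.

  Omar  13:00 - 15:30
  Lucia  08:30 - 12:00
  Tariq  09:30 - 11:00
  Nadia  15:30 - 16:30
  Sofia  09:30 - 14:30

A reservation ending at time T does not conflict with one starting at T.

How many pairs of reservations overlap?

4

Two intervals overlap when each starts before the other ends.
Sorted by start: Lucia, Tariq, Sofia, Omar, Nadia.
Tariq starts before Lucia ends → Lucia and Tariq overlap.
Sofia starts before Lucia ends → Lucia and Sofia overlap.
Omar starts after Lucia ends; Lucia is clear from here.
Sofia starts before Tariq ends → Tariq and Sofia overlap.
Omar starts after Tariq ends; Tariq is clear from here.
Omar starts before Sofia ends → Sofia and Omar overlap.
Nadia starts after Sofia ends.
Nadia starts exactly when Omar ends (back-to-back, no overlap).
Overlapping pairs: Lucia & Sofia, Lucia & Tariq, Omar & Sofia, Sofia & Tariq — 4 in total.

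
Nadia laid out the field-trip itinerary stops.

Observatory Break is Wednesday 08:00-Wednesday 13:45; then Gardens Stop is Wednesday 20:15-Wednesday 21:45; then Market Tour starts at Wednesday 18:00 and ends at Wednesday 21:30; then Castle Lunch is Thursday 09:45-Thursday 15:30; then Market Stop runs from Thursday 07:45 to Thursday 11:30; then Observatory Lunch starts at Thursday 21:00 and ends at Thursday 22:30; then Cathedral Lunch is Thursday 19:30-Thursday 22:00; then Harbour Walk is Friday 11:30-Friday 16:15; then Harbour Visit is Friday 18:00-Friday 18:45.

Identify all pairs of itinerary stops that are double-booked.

Sorted by start: Observatory Break, Market Tour, Gardens Stop, Market Stop, Castle Lunch, Cathedral Lunch, Observatory Lunch, Harbour Walk, Harbour Visit.
Market Tour starts after Observatory Break ends; Observatory Break is clear from here.
Gardens Stop starts before Market Tour ends → Market Tour and Gardens Stop overlap.
Market Stop starts after Market Tour ends; Market Tour is clear from here.
Market Stop starts after Gardens Stop ends; Gardens Stop is clear from here.
Castle Lunch starts before Market Stop ends → Market Stop and Castle Lunch overlap.
Cathedral Lunch starts after Market Stop ends; Market Stop is clear from here.
Cathedral Lunch starts after Castle Lunch ends; Castle Lunch is clear from here.
Observatory Lunch starts before Cathedral Lunch ends → Cathedral Lunch and Observatory Lunch overlap.
Harbour Walk starts after Cathedral Lunch ends; Cathedral Lunch is clear from here.
Harbour Walk starts after Observatory Lunch ends; Observatory Lunch is clear from here.
Harbour Visit starts after Harbour Walk ends.

Castle Lunch & Market Stop, Cathedral Lunch & Observatory Lunch, Gardens Stop & Market Tour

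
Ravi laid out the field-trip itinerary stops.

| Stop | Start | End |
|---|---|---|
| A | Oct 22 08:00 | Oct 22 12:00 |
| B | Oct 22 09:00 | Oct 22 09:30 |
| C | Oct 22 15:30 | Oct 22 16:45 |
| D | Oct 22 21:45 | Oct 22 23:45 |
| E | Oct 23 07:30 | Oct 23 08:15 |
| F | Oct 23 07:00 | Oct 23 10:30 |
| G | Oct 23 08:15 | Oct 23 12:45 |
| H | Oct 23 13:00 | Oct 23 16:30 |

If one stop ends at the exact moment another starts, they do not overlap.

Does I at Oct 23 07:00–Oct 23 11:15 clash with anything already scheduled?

Yes — it overlaps E, F, G

A: ends Oct 22 12:00 at or before I starts Oct 23 07:00 → clear.
B: ends Oct 22 09:30 at or before I starts Oct 23 07:00 → clear.
C: ends Oct 22 16:45 at or before I starts Oct 23 07:00 → clear.
D: ends Oct 22 23:45 at or before I starts Oct 23 07:00 → clear.
F: starts Oct 23 07:00 before I ends Oct 23 11:15, and ends Oct 23 10:30 after I starts Oct 23 07:00 → overlap.
E: starts Oct 23 07:30 before I ends Oct 23 11:15, and ends Oct 23 08:15 after I starts Oct 23 07:00 → overlap.
G: starts Oct 23 08:15 before I ends Oct 23 11:15, and ends Oct 23 12:45 after I starts Oct 23 07:00 → overlap.
H: starts Oct 23 13:00 at or after I ends Oct 23 11:15 → clear.
I overlaps E, F, G.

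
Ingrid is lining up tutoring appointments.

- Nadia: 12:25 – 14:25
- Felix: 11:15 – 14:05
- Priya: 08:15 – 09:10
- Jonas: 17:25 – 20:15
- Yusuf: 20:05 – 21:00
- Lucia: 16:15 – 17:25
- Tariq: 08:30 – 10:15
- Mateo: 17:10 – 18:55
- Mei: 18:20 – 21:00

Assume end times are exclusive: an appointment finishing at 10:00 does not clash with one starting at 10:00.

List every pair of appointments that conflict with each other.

Two intervals overlap when each starts before the other ends.
Sorted by start: Priya, Tariq, Felix, Nadia, Lucia, Mateo, Jonas, Mei, Yusuf.
Tariq starts before Priya ends → Priya and Tariq overlap.
Felix starts after Priya ends, so Priya has no further overlaps.
Felix starts after Tariq ends, so Tariq has no further overlaps.
Nadia starts before Felix ends → Felix and Nadia overlap.
Lucia starts after Felix ends, so Felix has no further overlaps.
Lucia starts after Nadia ends, so Nadia has no further overlaps.
Mateo starts before Lucia ends → Lucia and Mateo overlap.
Jonas starts exactly when Lucia ends (back-to-back, no overlap), so Lucia has no further overlaps.
Jonas starts before Mateo ends → Mateo and Jonas overlap.
Mei starts before Mateo ends → Mateo and Mei overlap.
Yusuf starts after Mateo ends.
Mei starts before Jonas ends → Jonas and Mei overlap.
Yusuf starts before Jonas ends → Jonas and Yusuf overlap.
Yusuf starts before Mei ends → Mei and Yusuf overlap.

Felix & Nadia, Jonas & Mateo, Jonas & Mei, Jonas & Yusuf, Lucia & Mateo, Mateo & Mei, Mei & Yusuf, Priya & Tariq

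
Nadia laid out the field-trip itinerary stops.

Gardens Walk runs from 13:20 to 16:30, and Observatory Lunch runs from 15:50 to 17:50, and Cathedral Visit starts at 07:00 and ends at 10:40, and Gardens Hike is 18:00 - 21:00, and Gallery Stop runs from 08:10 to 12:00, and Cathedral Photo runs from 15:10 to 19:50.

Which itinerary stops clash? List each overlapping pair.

Cathedral Photo & Gardens Hike, Cathedral Photo & Gardens Walk, Cathedral Photo & Observatory Lunch, Cathedral Visit & Gallery Stop, Gardens Walk & Observatory Lunch

Sorted by start: Cathedral Visit, Gallery Stop, Gardens Walk, Cathedral Photo, Observatory Lunch, Gardens Hike.
Gallery Stop starts before Cathedral Visit ends → Cathedral Visit and Gallery Stop overlap.
Gardens Walk starts after Cathedral Visit ends; Cathedral Visit is clear from here.
Gardens Walk starts after Gallery Stop ends; Gallery Stop is clear from here.
Cathedral Photo starts before Gardens Walk ends → Gardens Walk and Cathedral Photo overlap.
Observatory Lunch starts before Gardens Walk ends → Gardens Walk and Observatory Lunch overlap.
Gardens Hike starts after Gardens Walk ends.
Observatory Lunch starts before Cathedral Photo ends → Cathedral Photo and Observatory Lunch overlap.
Gardens Hike starts before Cathedral Photo ends → Cathedral Photo and Gardens Hike overlap.
Gardens Hike starts after Observatory Lunch ends.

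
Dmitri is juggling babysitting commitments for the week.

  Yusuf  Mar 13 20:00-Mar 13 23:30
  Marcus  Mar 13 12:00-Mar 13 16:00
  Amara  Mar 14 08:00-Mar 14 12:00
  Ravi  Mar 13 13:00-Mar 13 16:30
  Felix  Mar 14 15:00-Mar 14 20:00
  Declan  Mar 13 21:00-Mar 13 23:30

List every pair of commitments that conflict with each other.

Declan & Yusuf, Marcus & Ravi

Sorted by start: Marcus, Ravi, Yusuf, Declan, Amara, Felix.
Ravi starts before Marcus ends → Marcus and Ravi overlap.
Yusuf starts after Marcus ends, so Marcus has no further overlaps.
Yusuf starts after Ravi ends, so Ravi has no further overlaps.
Declan starts before Yusuf ends → Yusuf and Declan overlap.
Amara starts after Yusuf ends, so Yusuf has no further overlaps.
Amara starts after Declan ends, so Declan has no further overlaps.
Felix starts after Amara ends.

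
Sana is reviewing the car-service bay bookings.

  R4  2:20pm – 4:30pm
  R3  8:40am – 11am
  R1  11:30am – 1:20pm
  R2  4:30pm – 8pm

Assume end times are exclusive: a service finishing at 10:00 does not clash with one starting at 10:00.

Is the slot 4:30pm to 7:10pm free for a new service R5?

No — it overlaps R2

R3: ends 11am at or before R5 starts 4:30pm → clear.
R1: ends 1:20pm at or before R5 starts 4:30pm → clear.
R4: ends 4:30pm at or before R5 starts 4:30pm → clear.
R2: starts 4:30pm before R5 ends 7:10pm, and ends 8pm after R5 starts 4:30pm → overlap.
R5 overlaps R2.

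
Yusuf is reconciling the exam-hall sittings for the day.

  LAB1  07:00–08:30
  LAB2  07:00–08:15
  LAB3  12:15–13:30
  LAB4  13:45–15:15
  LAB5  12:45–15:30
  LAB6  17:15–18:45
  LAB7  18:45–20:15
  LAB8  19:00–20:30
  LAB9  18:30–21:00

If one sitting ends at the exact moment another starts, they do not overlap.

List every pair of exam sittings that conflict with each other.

LAB1 & LAB2, LAB3 & LAB5, LAB4 & LAB5, LAB6 & LAB9, LAB7 & LAB8, LAB7 & LAB9, LAB8 & LAB9

Sorted by start: LAB1, LAB2, LAB3, LAB5, LAB4, LAB6, LAB9, LAB7, LAB8.
LAB2 starts before LAB1 ends → LAB1 and LAB2 overlap.
LAB3 starts after LAB1 ends, so LAB1 has no further overlaps.
LAB3 starts after LAB2 ends, so LAB2 has no further overlaps.
LAB5 starts before LAB3 ends → LAB3 and LAB5 overlap.
LAB4 starts after LAB3 ends, so LAB3 has no further overlaps.
LAB4 starts before LAB5 ends → LAB5 and LAB4 overlap.
LAB6 starts after LAB5 ends, so LAB5 has no further overlaps.
LAB6 starts after LAB4 ends, so LAB4 has no further overlaps.
LAB9 starts before LAB6 ends → LAB6 and LAB9 overlap.
LAB7 starts exactly when LAB6 ends (back-to-back, no overlap), so LAB6 has no further overlaps.
LAB7 starts before LAB9 ends → LAB9 and LAB7 overlap.
LAB8 starts before LAB9 ends → LAB9 and LAB8 overlap.
LAB8 starts before LAB7 ends → LAB7 and LAB8 overlap.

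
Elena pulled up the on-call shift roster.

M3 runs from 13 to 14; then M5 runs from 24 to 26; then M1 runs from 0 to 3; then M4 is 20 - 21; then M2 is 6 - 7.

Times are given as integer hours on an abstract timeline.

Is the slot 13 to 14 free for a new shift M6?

M1: ends 3 at or before M6 starts 13 → clear.
M2: ends 7 at or before M6 starts 13 → clear.
M3: starts 13 before M6 ends 14, and ends 14 after M6 starts 13 → overlap.
M4: starts 20 at or after M6 ends 14 → clear.
M5: starts 24 at or after M6 ends 14 → clear.
M6 overlaps M3.

No — it overlaps M3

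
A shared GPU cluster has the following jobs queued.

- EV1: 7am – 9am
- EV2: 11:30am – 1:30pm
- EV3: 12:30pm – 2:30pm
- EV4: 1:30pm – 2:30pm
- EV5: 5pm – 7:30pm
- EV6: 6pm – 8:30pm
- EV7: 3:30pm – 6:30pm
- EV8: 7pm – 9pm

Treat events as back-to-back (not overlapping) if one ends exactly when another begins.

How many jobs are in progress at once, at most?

3

Walk through starts and ends in time order (an end at T is processed before a start at T):
7am start EV1 → 1
9am end EV1 → 0
11:30am start EV2 → 1
12:30pm start EV3 → 2
1:30pm end EV2 → 1
1:30pm start EV4 → 2
2:30pm end EV3 → 1
2:30pm end EV4 → 0
3:30pm start EV7 → 1
5pm start EV5 → 2
6pm start EV6 → 3
6:30pm end EV7 → 2
7pm start EV8 → 3
7:30pm end EV5 → 2
8:30pm end EV6 → 1
9pm end EV8 → 0
Peak is 3, at 6pm (EV5, EV6, EV7).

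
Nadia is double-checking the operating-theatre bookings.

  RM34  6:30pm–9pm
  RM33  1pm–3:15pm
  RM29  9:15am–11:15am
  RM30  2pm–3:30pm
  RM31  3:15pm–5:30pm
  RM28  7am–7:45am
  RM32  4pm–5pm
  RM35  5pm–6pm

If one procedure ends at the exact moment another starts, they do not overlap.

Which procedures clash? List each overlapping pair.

RM30 & RM31, RM30 & RM33, RM31 & RM32, RM31 & RM35

Two intervals overlap when each starts before the other ends.
Sorted by start: RM28, RM29, RM33, RM30, RM31, RM32, RM35, RM34.
RM29 starts after RM28 ends, so RM28 has no further overlaps.
RM33 starts after RM29 ends, so RM29 has no further overlaps.
RM30 starts before RM33 ends → RM33 and RM30 overlap.
RM31 starts exactly when RM33 ends (back-to-back, no overlap), so RM33 has no further overlaps.
RM31 starts before RM30 ends → RM30 and RM31 overlap.
RM32 starts after RM30 ends, so RM30 has no further overlaps.
RM32 starts before RM31 ends → RM31 and RM32 overlap.
RM35 starts before RM31 ends → RM31 and RM35 overlap.
RM34 starts after RM31 ends.
RM35 starts exactly when RM32 ends (back-to-back, no overlap), so RM32 has no further overlaps.
RM34 starts after RM35 ends.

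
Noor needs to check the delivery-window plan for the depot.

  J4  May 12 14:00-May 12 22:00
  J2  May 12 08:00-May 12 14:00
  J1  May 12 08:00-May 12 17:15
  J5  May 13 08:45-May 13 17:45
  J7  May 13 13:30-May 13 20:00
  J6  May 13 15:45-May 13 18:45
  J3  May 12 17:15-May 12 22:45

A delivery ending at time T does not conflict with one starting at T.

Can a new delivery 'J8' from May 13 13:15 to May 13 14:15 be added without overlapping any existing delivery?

No — it overlaps J5, J7

J1: ends May 12 17:15 at or before J8 starts May 13 13:15 → clear.
J2: ends May 12 14:00 at or before J8 starts May 13 13:15 → clear.
J4: ends May 12 22:00 at or before J8 starts May 13 13:15 → clear.
J3: ends May 12 22:45 at or before J8 starts May 13 13:15 → clear.
J5: starts May 13 08:45 before J8 ends May 13 14:15, and ends May 13 17:45 after J8 starts May 13 13:15 → overlap.
J7: starts May 13 13:30 before J8 ends May 13 14:15, and ends May 13 20:00 after J8 starts May 13 13:15 → overlap.
J6: starts May 13 15:45 at or after J8 ends May 13 14:15 → clear.
J8 overlaps J5, J7.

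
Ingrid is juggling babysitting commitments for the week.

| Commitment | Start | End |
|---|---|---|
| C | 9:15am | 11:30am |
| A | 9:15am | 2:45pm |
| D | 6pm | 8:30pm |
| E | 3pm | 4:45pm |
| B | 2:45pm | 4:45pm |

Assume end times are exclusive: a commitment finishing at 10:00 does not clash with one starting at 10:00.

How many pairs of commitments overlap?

2

Sorted by start: A, C, B, E, D.
C starts before A ends → A and C overlap.
B starts exactly when A ends (back-to-back, no overlap), so nothing later overlaps A either.
B starts after C ends, so nothing later overlaps C either.
E starts before B ends → B and E overlap.
D starts after B ends.
D starts after E ends.
Overlapping pairs: A & C, B & E — 2 in total.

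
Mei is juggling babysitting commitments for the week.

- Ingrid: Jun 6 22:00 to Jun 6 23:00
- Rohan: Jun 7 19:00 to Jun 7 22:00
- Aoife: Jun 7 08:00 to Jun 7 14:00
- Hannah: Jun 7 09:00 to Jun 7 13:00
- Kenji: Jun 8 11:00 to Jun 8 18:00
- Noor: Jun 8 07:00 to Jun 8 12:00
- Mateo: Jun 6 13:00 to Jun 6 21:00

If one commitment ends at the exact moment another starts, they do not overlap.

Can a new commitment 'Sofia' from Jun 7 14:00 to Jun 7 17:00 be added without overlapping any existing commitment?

Mateo: ends Jun 6 21:00 at or before Sofia starts Jun 7 14:00 → clear.
Ingrid: ends Jun 6 23:00 at or before Sofia starts Jun 7 14:00 → clear.
Aoife: ends Jun 7 14:00 at or before Sofia starts Jun 7 14:00 → clear.
Hannah: ends Jun 7 13:00 at or before Sofia starts Jun 7 14:00 → clear.
Rohan: starts Jun 7 19:00 at or after Sofia ends Jun 7 17:00 → clear.
Noor: starts Jun 8 07:00 at or after Sofia ends Jun 7 17:00 → clear.
Kenji: starts Jun 8 11:00 at or after Sofia ends Jun 7 17:00 → clear.

Yes — the slot is free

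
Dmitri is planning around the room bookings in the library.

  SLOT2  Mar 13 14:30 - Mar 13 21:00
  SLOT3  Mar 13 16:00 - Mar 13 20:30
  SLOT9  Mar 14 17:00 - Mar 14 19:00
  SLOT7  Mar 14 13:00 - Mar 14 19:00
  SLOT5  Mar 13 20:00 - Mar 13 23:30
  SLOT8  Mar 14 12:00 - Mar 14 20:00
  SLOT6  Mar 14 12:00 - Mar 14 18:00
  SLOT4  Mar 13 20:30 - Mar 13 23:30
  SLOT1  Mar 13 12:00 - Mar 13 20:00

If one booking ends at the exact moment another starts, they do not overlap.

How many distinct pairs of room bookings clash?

13

Check each pair: they overlap iff neither finishes before the other starts.
Sorted by start: SLOT1, SLOT2, SLOT3, SLOT5, SLOT4, SLOT6, SLOT8, SLOT7, SLOT9.
SLOT2 starts before SLOT1 ends → SLOT1 and SLOT2 overlap.
SLOT3 starts before SLOT1 ends → SLOT1 and SLOT3 overlap.
SLOT5 starts exactly when SLOT1 ends (back-to-back, no overlap); SLOT1 is clear from here.
SLOT3 starts before SLOT2 ends → SLOT2 and SLOT3 overlap.
SLOT5 starts before SLOT2 ends → SLOT2 and SLOT5 overlap.
SLOT4 starts before SLOT2 ends → SLOT2 and SLOT4 overlap.
SLOT6 starts after SLOT2 ends; SLOT2 is clear from here.
SLOT5 starts before SLOT3 ends → SLOT3 and SLOT5 overlap.
SLOT4 starts exactly when SLOT3 ends (back-to-back, no overlap); SLOT3 is clear from here.
SLOT4 starts before SLOT5 ends → SLOT5 and SLOT4 overlap.
SLOT6 starts after SLOT5 ends; SLOT5 is clear from here.
SLOT6 starts after SLOT4 ends; SLOT4 is clear from here.
SLOT8 starts before SLOT6 ends → SLOT6 and SLOT8 overlap.
SLOT7 starts before SLOT6 ends → SLOT6 and SLOT7 overlap.
SLOT9 starts before SLOT6 ends → SLOT6 and SLOT9 overlap.
SLOT7 starts before SLOT8 ends → SLOT8 and SLOT7 overlap.
SLOT9 starts before SLOT8 ends → SLOT8 and SLOT9 overlap.
SLOT9 starts before SLOT7 ends → SLOT7 and SLOT9 overlap.
Overlapping pairs: SLOT1 & SLOT2, SLOT1 & SLOT3, SLOT2 & SLOT3, SLOT2 & SLOT4, SLOT2 & SLOT5, SLOT3 & SLOT5, SLOT4 & SLOT5, SLOT6 & SLOT7, SLOT6 & SLOT8, SLOT6 & SLOT9, SLOT7 & SLOT8, SLOT7 & SLOT9, SLOT8 & SLOT9 — 13 in total.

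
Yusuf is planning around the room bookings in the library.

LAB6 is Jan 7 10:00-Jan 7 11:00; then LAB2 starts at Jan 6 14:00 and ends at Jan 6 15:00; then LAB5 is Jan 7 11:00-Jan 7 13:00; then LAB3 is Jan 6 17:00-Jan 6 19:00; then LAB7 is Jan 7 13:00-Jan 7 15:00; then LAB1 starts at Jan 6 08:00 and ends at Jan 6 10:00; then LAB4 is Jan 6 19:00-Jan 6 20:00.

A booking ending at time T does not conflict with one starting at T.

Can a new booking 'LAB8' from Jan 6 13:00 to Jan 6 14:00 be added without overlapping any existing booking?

LAB1: ends Jan 6 10:00 at or before LAB8 starts Jan 6 13:00 → clear.
LAB2: starts Jan 6 14:00 at or after LAB8 ends Jan 6 14:00 → clear.
LAB3: starts Jan 6 17:00 at or after LAB8 ends Jan 6 14:00 → clear.
LAB4: starts Jan 6 19:00 at or after LAB8 ends Jan 6 14:00 → clear.
LAB6: starts Jan 7 10:00 at or after LAB8 ends Jan 6 14:00 → clear.
LAB5: starts Jan 7 11:00 at or after LAB8 ends Jan 6 14:00 → clear.
LAB7: starts Jan 7 13:00 at or after LAB8 ends Jan 6 14:00 → clear.

Yes — the slot is free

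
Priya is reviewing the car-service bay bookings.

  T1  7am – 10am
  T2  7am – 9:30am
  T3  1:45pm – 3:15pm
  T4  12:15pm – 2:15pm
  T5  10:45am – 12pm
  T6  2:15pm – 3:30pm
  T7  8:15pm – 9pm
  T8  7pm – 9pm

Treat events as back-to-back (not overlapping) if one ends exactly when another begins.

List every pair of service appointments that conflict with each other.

T1 & T2, T3 & T4, T3 & T6, T7 & T8

Check each pair: they overlap iff neither finishes before the other starts.
Sorted by start: T1, T2, T5, T4, T3, T6, T8, T7.
T2 starts before T1 ends → T1 and T2 overlap.
T5 starts after T1 ends; T1 is clear from here.
T5 starts after T2 ends; T2 is clear from here.
T4 starts after T5 ends; T5 is clear from here.
T3 starts before T4 ends → T4 and T3 overlap.
T6 starts exactly when T4 ends (back-to-back, no overlap); T4 is clear from here.
T6 starts before T3 ends → T3 and T6 overlap.
T8 starts after T3 ends; T3 is clear from here.
T8 starts after T6 ends; T6 is clear from here.
T7 starts before T8 ends → T8 and T7 overlap.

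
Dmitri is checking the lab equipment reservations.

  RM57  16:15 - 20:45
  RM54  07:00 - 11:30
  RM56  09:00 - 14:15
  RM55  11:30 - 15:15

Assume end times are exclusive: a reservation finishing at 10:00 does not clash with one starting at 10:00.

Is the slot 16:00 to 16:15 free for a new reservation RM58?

RM54: ends 11:30 at or before RM58 starts 16:00 → clear.
RM56: ends 14:15 at or before RM58 starts 16:00 → clear.
RM55: ends 15:15 at or before RM58 starts 16:00 → clear.
RM57: starts 16:15 at or after RM58 ends 16:15 → clear.

Yes — the slot is free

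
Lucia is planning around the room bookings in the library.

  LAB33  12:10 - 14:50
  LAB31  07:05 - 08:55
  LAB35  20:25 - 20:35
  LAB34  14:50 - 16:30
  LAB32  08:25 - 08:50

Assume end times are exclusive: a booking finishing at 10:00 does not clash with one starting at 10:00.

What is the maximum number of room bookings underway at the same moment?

Walk through starts and ends in time order (an end at T is processed before a start at T):
07:05 start LAB31 → 1
08:25 start LAB32 → 2
08:50 end LAB32 → 1
08:55 end LAB31 → 0
12:10 start LAB33 → 1
14:50 end LAB33 → 0
14:50 start LAB34 → 1
16:30 end LAB34 → 0
20:25 start LAB35 → 1
20:35 end LAB35 → 0
Peak is 2, at 08:25 (LAB31, LAB32).

2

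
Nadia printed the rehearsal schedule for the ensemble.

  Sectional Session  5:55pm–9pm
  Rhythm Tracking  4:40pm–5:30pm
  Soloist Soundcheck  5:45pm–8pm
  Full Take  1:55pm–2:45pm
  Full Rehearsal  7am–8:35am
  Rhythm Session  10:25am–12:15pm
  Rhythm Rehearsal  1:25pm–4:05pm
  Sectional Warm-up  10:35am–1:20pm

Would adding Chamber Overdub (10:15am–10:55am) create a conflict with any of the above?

Full Rehearsal: ends 8:35am at or before Chamber Overdub starts 10:15am → clear.
Rhythm Session: starts 10:25am before Chamber Overdub ends 10:55am, and ends 12:15pm after Chamber Overdub starts 10:15am → overlap.
Sectional Warm-up: starts 10:35am before Chamber Overdub ends 10:55am, and ends 1:20pm after Chamber Overdub starts 10:15am → overlap.
Rhythm Rehearsal: starts 1:25pm at or after Chamber Overdub ends 10:55am → clear.
Full Take: starts 1:55pm at or after Chamber Overdub ends 10:55am → clear.
Rhythm Tracking: starts 4:40pm at or after Chamber Overdub ends 10:55am → clear.
Soloist Soundcheck: starts 5:45pm at or after Chamber Overdub ends 10:55am → clear.
Sectional Session: starts 5:55pm at or after Chamber Overdub ends 10:55am → clear.
Chamber Overdub overlaps Rhythm Session, Sectional Warm-up.

Yes — it overlaps Rhythm Session, Sectional Warm-up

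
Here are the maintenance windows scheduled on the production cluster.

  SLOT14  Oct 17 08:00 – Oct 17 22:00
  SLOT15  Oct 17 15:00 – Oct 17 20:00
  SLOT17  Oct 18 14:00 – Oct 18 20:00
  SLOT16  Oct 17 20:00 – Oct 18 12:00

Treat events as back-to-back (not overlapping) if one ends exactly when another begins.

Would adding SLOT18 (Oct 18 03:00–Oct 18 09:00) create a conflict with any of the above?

SLOT14: ends Oct 17 22:00 at or before SLOT18 starts Oct 18 03:00 → clear.
SLOT15: ends Oct 17 20:00 at or before SLOT18 starts Oct 18 03:00 → clear.
SLOT16: starts Oct 17 20:00 before SLOT18 ends Oct 18 09:00, and ends Oct 18 12:00 after SLOT18 starts Oct 18 03:00 → overlap.
SLOT17: starts Oct 18 14:00 at or after SLOT18 ends Oct 18 09:00 → clear.
SLOT18 overlaps SLOT16.

Yes — it overlaps SLOT16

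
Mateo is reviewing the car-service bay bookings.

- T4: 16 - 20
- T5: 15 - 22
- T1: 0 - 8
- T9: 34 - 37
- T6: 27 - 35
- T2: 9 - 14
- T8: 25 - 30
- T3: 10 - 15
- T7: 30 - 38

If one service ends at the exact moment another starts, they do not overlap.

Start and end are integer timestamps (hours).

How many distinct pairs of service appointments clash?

Sorted by start: T1, T2, T3, T5, T4, T8, T6, T7, T9.
T2 starts after T1 ends, so nothing later overlaps T1 either.
T3 starts before T2 ends → T2 and T3 overlap.
T5 starts after T2 ends, so nothing later overlaps T2 either.
T5 starts exactly when T3 ends (back-to-back, no overlap), so nothing later overlaps T3 either.
T4 starts before T5 ends → T5 and T4 overlap.
T8 starts after T5 ends, so nothing later overlaps T5 either.
T8 starts after T4 ends, so nothing later overlaps T4 either.
T6 starts before T8 ends → T8 and T6 overlap.
T7 starts exactly when T8 ends (back-to-back, no overlap), so nothing later overlaps T8 either.
T7 starts before T6 ends → T6 and T7 overlap.
T9 starts before T6 ends → T6 and T9 overlap.
T9 starts before T7 ends → T7 and T9 overlap.
Overlapping pairs: T2 & T3, T4 & T5, T6 & T7, T6 & T8, T6 & T9, T7 & T9 — 6 in total.

6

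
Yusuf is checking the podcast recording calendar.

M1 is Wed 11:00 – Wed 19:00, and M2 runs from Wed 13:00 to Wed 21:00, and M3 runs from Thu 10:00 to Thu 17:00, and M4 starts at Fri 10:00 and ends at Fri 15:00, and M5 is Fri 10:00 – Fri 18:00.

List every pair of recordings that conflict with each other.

M1 & M2, M4 & M5

Sorted by start: M1, M2, M3, M4, M5.
M2 starts before M1 ends → M1 and M2 overlap.
M3 starts after M1 ends, so M1 has no further overlaps.
M3 starts after M2 ends, so M2 has no further overlaps.
M4 starts after M3 ends, so M3 has no further overlaps.
M5 starts before M4 ends → M4 and M5 overlap.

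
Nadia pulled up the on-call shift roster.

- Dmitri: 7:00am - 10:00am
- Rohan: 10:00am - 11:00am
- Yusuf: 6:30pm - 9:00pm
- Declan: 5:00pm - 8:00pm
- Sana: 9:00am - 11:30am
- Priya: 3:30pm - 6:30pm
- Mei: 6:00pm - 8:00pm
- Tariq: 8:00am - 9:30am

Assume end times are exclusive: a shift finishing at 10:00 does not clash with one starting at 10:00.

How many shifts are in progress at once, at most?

Walk through starts and ends in time order (an end at T is processed before a start at T):
7:00am start Dmitri → 1
8:00am start Tariq → 2
9:00am start Sana → 3
9:30am end Tariq → 2
10:00am end Dmitri → 1
10:00am start Rohan → 2
11:00am end Rohan → 1
11:30am end Sana → 0
3:30pm start Priya → 1
5:00pm start Declan → 2
6:00pm start Mei → 3
6:30pm end Priya → 2
6:30pm start Yusuf → 3
8:00pm end Declan → 2
8:00pm end Mei → 1
9:00pm end Yusuf → 0
Peak is 3, at 9:00am (Dmitri, Sana, Tariq).

3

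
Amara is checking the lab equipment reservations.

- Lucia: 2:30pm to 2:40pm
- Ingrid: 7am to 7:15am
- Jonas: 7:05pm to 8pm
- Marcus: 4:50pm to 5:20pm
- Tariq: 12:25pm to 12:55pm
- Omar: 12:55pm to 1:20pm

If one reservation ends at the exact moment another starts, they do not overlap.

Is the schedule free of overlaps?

Yes

Sorted by start: Ingrid, Tariq, Omar, Lucia, Marcus, Jonas.
Tariq starts after Ingrid ends — done with Ingrid.
Omar starts exactly when Tariq ends (back-to-back, no overlap) — done with Tariq.
Lucia starts after Omar ends — done with Omar.
Marcus starts after Lucia ends — done with Lucia.
Jonas starts after Marcus ends.
Every pair is clear; the schedule has no overlaps.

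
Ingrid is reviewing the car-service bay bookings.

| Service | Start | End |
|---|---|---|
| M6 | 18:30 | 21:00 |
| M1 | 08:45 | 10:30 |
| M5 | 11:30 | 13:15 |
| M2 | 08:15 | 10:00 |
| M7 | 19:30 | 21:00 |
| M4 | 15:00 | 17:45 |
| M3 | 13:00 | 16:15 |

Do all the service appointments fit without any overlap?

No

Sorted by start: M2, M1, M5, M3, M4, M6, M7.
M1 starts before M2 ends → M2 and M1 overlap.
That's a conflict, so the schedule is not conflict-free.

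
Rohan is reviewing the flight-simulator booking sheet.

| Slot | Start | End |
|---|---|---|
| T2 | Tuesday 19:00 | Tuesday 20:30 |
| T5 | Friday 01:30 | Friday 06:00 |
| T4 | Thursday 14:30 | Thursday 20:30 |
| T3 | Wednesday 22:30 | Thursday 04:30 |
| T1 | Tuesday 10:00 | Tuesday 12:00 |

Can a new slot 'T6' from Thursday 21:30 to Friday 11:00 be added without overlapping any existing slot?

T1: ends Tuesday 12:00 at or before T6 starts Thursday 21:30 → clear.
T2: ends Tuesday 20:30 at or before T6 starts Thursday 21:30 → clear.
T3: ends Thursday 04:30 at or before T6 starts Thursday 21:30 → clear.
T4: ends Thursday 20:30 at or before T6 starts Thursday 21:30 → clear.
T5: starts Friday 01:30 before T6 ends Friday 11:00, and ends Friday 06:00 after T6 starts Thursday 21:30 → overlap.
T6 overlaps T5.

No — it overlaps T5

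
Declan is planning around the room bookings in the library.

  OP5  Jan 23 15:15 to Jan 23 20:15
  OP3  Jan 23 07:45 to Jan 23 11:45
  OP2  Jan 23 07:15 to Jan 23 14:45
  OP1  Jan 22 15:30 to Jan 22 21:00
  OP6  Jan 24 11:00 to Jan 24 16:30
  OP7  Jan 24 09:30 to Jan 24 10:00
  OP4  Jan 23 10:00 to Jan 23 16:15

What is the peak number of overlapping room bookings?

3

Walk through starts and ends in time order (an end at T is processed before a start at T):
Jan 22 15:30 start OP1 → 1
Jan 22 21:00 end OP1 → 0
Jan 23 07:15 start OP2 → 1
Jan 23 07:45 start OP3 → 2
Jan 23 10:00 start OP4 → 3
Jan 23 11:45 end OP3 → 2
Jan 23 14:45 end OP2 → 1
Jan 23 15:15 start OP5 → 2
Jan 23 16:15 end OP4 → 1
Jan 23 20:15 end OP5 → 0
Jan 24 09:30 start OP7 → 1
Jan 24 10:00 end OP7 → 0
Jan 24 11:00 start OP6 → 1
Jan 24 16:30 end OP6 → 0
Peak is 3, at Jan 23 10:00 (OP2, OP3, OP4).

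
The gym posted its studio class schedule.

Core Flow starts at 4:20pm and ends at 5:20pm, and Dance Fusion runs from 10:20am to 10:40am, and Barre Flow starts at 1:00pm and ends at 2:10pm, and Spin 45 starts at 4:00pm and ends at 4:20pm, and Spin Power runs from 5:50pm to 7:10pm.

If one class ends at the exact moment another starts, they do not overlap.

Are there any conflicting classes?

Sorted by start: Dance Fusion, Barre Flow, Spin 45, Core Flow, Spin Power.
Barre Flow starts after Dance Fusion ends — done with Dance Fusion.
Spin 45 starts after Barre Flow ends — done with Barre Flow.
Core Flow starts exactly when Spin 45 ends (back-to-back, no overlap) — done with Spin 45.
Spin Power starts after Core Flow ends.
Every pair is clear; the schedule has no overlaps.

No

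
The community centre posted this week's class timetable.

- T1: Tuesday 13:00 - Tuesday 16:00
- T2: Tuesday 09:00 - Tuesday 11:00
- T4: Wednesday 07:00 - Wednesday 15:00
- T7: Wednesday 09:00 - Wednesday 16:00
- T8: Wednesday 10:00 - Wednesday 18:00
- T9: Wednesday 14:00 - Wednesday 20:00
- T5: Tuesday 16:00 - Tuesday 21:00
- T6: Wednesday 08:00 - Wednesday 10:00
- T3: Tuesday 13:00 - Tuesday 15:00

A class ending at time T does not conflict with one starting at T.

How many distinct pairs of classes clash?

9

Sorted by start: T2, T1, T3, T5, T4, T6, T7, T8, T9.
T1 starts after T2 ends, so nothing later overlaps T2 either.
T3 starts before T1 ends → T1 and T3 overlap.
T5 starts exactly when T1 ends (back-to-back, no overlap), so nothing later overlaps T1 either.
T5 starts after T3 ends, so nothing later overlaps T3 either.
T4 starts after T5 ends, so nothing later overlaps T5 either.
T6 starts before T4 ends → T4 and T6 overlap.
T7 starts before T4 ends → T4 and T7 overlap.
T8 starts before T4 ends → T4 and T8 overlap.
T9 starts before T4 ends → T4 and T9 overlap.
T7 starts before T6 ends → T6 and T7 overlap.
T8 starts exactly when T6 ends (back-to-back, no overlap), so nothing later overlaps T6 either.
T8 starts before T7 ends → T7 and T8 overlap.
T9 starts before T7 ends → T7 and T9 overlap.
T9 starts before T8 ends → T8 and T9 overlap.
Overlapping pairs: T1 & T3, T4 & T6, T4 & T7, T4 & T8, T4 & T9, T6 & T7, T7 & T8, T7 & T9, T8 & T9 — 9 in total.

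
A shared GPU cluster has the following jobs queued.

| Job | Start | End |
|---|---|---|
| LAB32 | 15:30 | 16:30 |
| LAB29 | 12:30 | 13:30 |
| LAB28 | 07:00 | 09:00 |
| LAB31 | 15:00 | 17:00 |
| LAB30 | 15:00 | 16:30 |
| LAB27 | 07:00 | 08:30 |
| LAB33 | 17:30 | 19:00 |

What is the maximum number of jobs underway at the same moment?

3

Walk through starts and ends in time order (an end at T is processed before a start at T):
07:00 start LAB27 → 1
07:00 start LAB28 → 2
08:30 end LAB27 → 1
09:00 end LAB28 → 0
12:30 start LAB29 → 1
13:30 end LAB29 → 0
15:00 start LAB30 → 1
15:00 start LAB31 → 2
15:30 start LAB32 → 3
16:30 end LAB30 → 2
16:30 end LAB32 → 1
17:00 end LAB31 → 0
17:30 start LAB33 → 1
19:00 end LAB33 → 0
Peak is 3, at 15:30 (LAB30, LAB31, LAB32).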